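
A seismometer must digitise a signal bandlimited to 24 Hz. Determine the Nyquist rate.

Nyquist rate = 2 × 24 Hz = 48 Hz.

48 Hz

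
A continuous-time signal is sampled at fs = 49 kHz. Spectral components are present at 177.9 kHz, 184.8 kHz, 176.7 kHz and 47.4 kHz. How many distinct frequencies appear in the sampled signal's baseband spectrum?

4

fs/2 = 24.5 kHz.
177.9 kHz mod fs = 30.9 kHz.
30.9 kHz > fs/2 = 24.5 kHz, folds to fs − 30.9 kHz = 18.1 kHz.
184.8 kHz mod fs = 37.8 kHz.
37.8 kHz > fs/2 = 24.5 kHz, folds to fs − 37.8 kHz = 11.2 kHz.
176.7 kHz mod fs = 29.7 kHz.
29.7 kHz > fs/2 = 24.5 kHz, folds to fs − 29.7 kHz = 19.3 kHz.
47.4 kHz > fs/2 = 24.5 kHz, folds to fs − 47.4 kHz = 1.6 kHz.
Distinct values: {1.6 kHz, 11.2 kHz, 18.1 kHz, 19.3 kHz} → 4.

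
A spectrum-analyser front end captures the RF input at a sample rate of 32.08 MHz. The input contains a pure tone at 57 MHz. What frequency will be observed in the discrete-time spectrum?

7.16 MHz

57 MHz mod fs = 24.92 MHz.
24.92 MHz > fs/2 = 16.04 MHz, folds to fs − 24.92 MHz = 7.16 MHz.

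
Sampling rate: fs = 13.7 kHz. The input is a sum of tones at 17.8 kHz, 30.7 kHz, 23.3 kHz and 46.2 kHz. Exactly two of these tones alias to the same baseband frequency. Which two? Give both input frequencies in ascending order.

fs/2 = 6.85 kHz.
17.8 kHz mod fs = 4.1 kHz.
4.1 kHz ≤ fs/2 = 6.85 kHz, appears at 4.1 kHz.
30.7 kHz mod fs = 3.3 kHz.
3.3 kHz ≤ fs/2 = 6.85 kHz, appears at 3.3 kHz.
23.3 kHz mod fs = 9.6 kHz.
9.6 kHz > fs/2 = 6.85 kHz, folds to fs − 9.6 kHz = 4.1 kHz.
46.2 kHz mod fs = 5.1 kHz.
5.1 kHz ≤ fs/2 = 6.85 kHz, appears at 5.1 kHz.
17.8 kHz and 23.3 kHz both map to 4.1 kHz.

17.8 kHz, 23.3 kHz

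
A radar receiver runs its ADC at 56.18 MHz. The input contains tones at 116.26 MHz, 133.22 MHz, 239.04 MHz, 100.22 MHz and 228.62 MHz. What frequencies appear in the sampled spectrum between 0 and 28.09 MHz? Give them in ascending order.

fs/2 = 28.09 MHz.
116.26 MHz mod fs = 3.9 MHz.
3.9 MHz ≤ fs/2 = 28.09 MHz, appears at 3.9 MHz.
133.22 MHz mod fs = 20.86 MHz.
20.86 MHz ≤ fs/2 = 28.09 MHz, appears at 20.86 MHz.
239.04 MHz mod fs = 14.32 MHz.
14.32 MHz ≤ fs/2 = 28.09 MHz, appears at 14.32 MHz.
100.22 MHz mod fs = 44.04 MHz.
44.04 MHz > fs/2 = 28.09 MHz, folds to fs − 44.04 MHz = 12.14 MHz.
228.62 MHz mod fs = 3.9 MHz.
3.9 MHz ≤ fs/2 = 28.09 MHz, appears at 3.9 MHz.
Distinct values: {3.9 MHz, 12.14 MHz, 14.32 MHz, 20.86 MHz}.

3.9 MHz, 12.14 MHz, 14.32 MHz, 20.86 MHz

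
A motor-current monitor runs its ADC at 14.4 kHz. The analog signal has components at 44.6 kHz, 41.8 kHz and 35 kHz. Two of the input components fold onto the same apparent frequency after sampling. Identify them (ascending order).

fs/2 = 7.2 kHz.
44.6 kHz mod fs = 1.4 kHz.
1.4 kHz ≤ fs/2 = 7.2 kHz, appears at 1.4 kHz.
41.8 kHz mod fs = 13 kHz.
13 kHz > fs/2 = 7.2 kHz, folds to fs − 13 kHz = 1.4 kHz.
35 kHz mod fs = 6.2 kHz.
6.2 kHz ≤ fs/2 = 7.2 kHz, appears at 6.2 kHz.
41.8 kHz and 44.6 kHz both map to 1.4 kHz.

41.8 kHz, 44.6 kHz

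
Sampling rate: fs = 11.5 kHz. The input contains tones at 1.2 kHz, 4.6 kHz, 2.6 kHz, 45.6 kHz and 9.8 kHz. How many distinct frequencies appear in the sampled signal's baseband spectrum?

5

fs/2 = 5.75 kHz.
1.2 kHz ≤ fs/2 = 5.75 kHz, passes unchanged.
4.6 kHz ≤ fs/2 = 5.75 kHz, passes unchanged.
2.6 kHz ≤ fs/2 = 5.75 kHz, passes unchanged.
45.6 kHz mod fs = 11.1 kHz.
11.1 kHz > fs/2 = 5.75 kHz, folds to fs − 11.1 kHz = 0.4 kHz.
9.8 kHz > fs/2 = 5.75 kHz, folds to fs − 9.8 kHz = 1.7 kHz.
Distinct values: {0.4 kHz, 1.2 kHz, 1.7 kHz, 2.6 kHz, 4.6 kHz} → 5.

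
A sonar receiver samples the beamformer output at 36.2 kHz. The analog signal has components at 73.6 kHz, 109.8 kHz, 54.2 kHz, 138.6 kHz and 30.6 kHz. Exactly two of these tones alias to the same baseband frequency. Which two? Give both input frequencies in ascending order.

73.6 kHz, 109.8 kHz

fs/2 = 18.1 kHz.
73.6 kHz mod fs = 1.2 kHz.
1.2 kHz ≤ fs/2 = 18.1 kHz, appears at 1.2 kHz.
109.8 kHz mod fs = 1.2 kHz.
1.2 kHz ≤ fs/2 = 18.1 kHz, appears at 1.2 kHz.
54.2 kHz mod fs = 18 kHz.
18 kHz ≤ fs/2 = 18.1 kHz, appears at 18 kHz.
138.6 kHz mod fs = 30 kHz.
30 kHz > fs/2 = 18.1 kHz, folds to fs − 30 kHz = 6.2 kHz.
30.6 kHz > fs/2 = 18.1 kHz, folds to fs − 30.6 kHz = 5.6 kHz.
73.6 kHz and 109.8 kHz both map to 1.2 kHz.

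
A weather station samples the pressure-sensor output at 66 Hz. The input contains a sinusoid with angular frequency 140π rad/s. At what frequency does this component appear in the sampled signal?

ω = 140π rad/s → f = ω/(2π) = 70 Hz.
70 Hz mod fs = 4 Hz.
4 Hz ≤ fs/2 = 33 Hz, appears at 4 Hz.

4 Hz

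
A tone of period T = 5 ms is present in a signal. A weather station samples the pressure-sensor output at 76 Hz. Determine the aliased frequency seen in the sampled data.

28 Hz

T = 5 ms → f = 1/T = 200 Hz.
200 Hz mod fs = 48 Hz.
48 Hz > fs/2 = 38 Hz, folds to fs − 48 Hz = 28 Hz.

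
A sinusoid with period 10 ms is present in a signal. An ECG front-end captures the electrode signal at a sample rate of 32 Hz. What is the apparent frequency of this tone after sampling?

4 Hz

T = 10 ms → f = 1/T = 100 Hz.
100 Hz mod fs = 4 Hz.
4 Hz ≤ fs/2 = 16 Hz, appears at 4 Hz.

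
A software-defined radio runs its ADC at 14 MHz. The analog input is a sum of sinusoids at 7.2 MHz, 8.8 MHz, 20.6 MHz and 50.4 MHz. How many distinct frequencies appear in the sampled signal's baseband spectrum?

4

fs/2 = 7 MHz.
7.2 MHz > fs/2 = 7 MHz, folds to fs − 7.2 MHz = 6.8 MHz.
8.8 MHz > fs/2 = 7 MHz, folds to fs − 8.8 MHz = 5.2 MHz.
20.6 MHz mod fs = 6.6 MHz.
6.6 MHz ≤ fs/2 = 7 MHz, appears at 6.6 MHz.
50.4 MHz mod fs = 8.4 MHz.
8.4 MHz > fs/2 = 7 MHz, folds to fs − 8.4 MHz = 5.6 MHz.
Distinct values: {5.2 MHz, 5.6 MHz, 6.6 MHz, 6.8 MHz} → 4.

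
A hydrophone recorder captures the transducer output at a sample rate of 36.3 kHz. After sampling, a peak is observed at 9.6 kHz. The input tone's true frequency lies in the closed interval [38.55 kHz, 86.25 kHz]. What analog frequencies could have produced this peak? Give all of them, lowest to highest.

45.9 kHz, 63 kHz, 82.2 kHz

Frequencies that alias to 9.6 kHz are k·fs ± 9.6 kHz for integer k ≥ 0.
k=0: 9.6 kHz.
k=1: 26.7 kHz, 45.9 kHz.
k=2: 63 kHz, 82.2 kHz.
k=3: 99.3 kHz, 118.5 kHz.
Within [38.55 kHz, 86.25 kHz]: 45.9 kHz, 63 kHz, 82.2 kHz.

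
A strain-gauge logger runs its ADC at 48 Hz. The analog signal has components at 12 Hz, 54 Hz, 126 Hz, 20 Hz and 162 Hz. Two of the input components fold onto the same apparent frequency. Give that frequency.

18 Hz

fs/2 = 24 Hz.
12 Hz ≤ fs/2 = 24 Hz, passes unchanged.
54 Hz mod fs = 6 Hz.
6 Hz ≤ fs/2 = 24 Hz, appears at 6 Hz.
126 Hz mod fs = 30 Hz.
30 Hz > fs/2 = 24 Hz, folds to fs − 30 Hz = 18 Hz.
20 Hz ≤ fs/2 = 24 Hz, passes unchanged.
162 Hz mod fs = 18 Hz.
18 Hz ≤ fs/2 = 24 Hz, appears at 18 Hz.
126 Hz and 162 Hz both map to 18 Hz.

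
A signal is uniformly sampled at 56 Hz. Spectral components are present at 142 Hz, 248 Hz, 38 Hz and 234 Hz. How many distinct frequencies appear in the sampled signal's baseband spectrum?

fs/2 = 28 Hz.
142 Hz mod fs = 30 Hz.
30 Hz > fs/2 = 28 Hz, folds to fs − 30 Hz = 26 Hz.
248 Hz mod fs = 24 Hz.
24 Hz ≤ fs/2 = 28 Hz, appears at 24 Hz.
38 Hz > fs/2 = 28 Hz, folds to fs − 38 Hz = 18 Hz.
234 Hz mod fs = 10 Hz.
10 Hz ≤ fs/2 = 28 Hz, appears at 10 Hz.
Distinct values: {10 Hz, 18 Hz, 24 Hz, 26 Hz} → 4.

4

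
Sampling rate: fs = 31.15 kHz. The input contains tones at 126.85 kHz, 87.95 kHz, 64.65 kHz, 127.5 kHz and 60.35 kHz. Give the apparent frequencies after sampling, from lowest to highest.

1.95 kHz, 2.25 kHz, 2.35 kHz, 2.9 kHz, 5.5 kHz

fs/2 = 15.575 kHz.
126.85 kHz mod fs = 2.25 kHz.
2.25 kHz ≤ fs/2 = 15.575 kHz, appears at 2.25 kHz.
87.95 kHz mod fs = 25.65 kHz.
25.65 kHz > fs/2 = 15.575 kHz, folds to fs − 25.65 kHz = 5.5 kHz.
64.65 kHz mod fs = 2.35 kHz.
2.35 kHz ≤ fs/2 = 15.575 kHz, appears at 2.35 kHz.
127.5 kHz mod fs = 2.9 kHz.
2.9 kHz ≤ fs/2 = 15.575 kHz, appears at 2.9 kHz.
60.35 kHz mod fs = 29.2 kHz.
29.2 kHz > fs/2 = 15.575 kHz, folds to fs − 29.2 kHz = 1.95 kHz.
Distinct values: {1.95 kHz, 2.25 kHz, 2.35 kHz, 2.9 kHz, 5.5 kHz}.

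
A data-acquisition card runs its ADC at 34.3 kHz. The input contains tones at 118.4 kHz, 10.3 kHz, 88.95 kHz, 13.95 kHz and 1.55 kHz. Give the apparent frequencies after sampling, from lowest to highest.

1.55 kHz, 10.3 kHz, 13.95 kHz, 15.5 kHz

fs/2 = 17.15 kHz.
118.4 kHz mod fs = 15.5 kHz.
15.5 kHz ≤ fs/2 = 17.15 kHz, appears at 15.5 kHz.
10.3 kHz ≤ fs/2 = 17.15 kHz, passes unchanged.
88.95 kHz mod fs = 20.35 kHz.
20.35 kHz > fs/2 = 17.15 kHz, folds to fs − 20.35 kHz = 13.95 kHz.
13.95 kHz ≤ fs/2 = 17.15 kHz, passes unchanged.
1.55 kHz ≤ fs/2 = 17.15 kHz, passes unchanged.
Distinct values: {1.55 kHz, 10.3 kHz, 13.95 kHz, 15.5 kHz}.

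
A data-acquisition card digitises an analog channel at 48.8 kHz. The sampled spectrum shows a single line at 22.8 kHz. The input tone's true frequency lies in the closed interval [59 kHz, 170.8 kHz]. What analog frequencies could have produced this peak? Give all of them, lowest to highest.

71.6 kHz, 74.8 kHz, 120.4 kHz, 123.6 kHz, 169.2 kHz

Frequencies that alias to 22.8 kHz are k·fs ± 22.8 kHz for integer k ≥ 0.
k=0: 22.8 kHz.
k=1: 26 kHz, 71.6 kHz.
k=2: 74.8 kHz, 120.4 kHz.
k=3: 123.6 kHz, 169.2 kHz.
k=4: 172.4 kHz, 218 kHz.
Within [59 kHz, 170.8 kHz]: 71.6 kHz, 74.8 kHz, 120.4 kHz, 123.6 kHz, 169.2 kHz.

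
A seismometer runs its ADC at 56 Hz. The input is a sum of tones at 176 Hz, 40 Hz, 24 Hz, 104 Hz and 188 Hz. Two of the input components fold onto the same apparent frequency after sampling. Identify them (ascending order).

104 Hz, 176 Hz

fs/2 = 28 Hz.
176 Hz mod fs = 8 Hz.
8 Hz ≤ fs/2 = 28 Hz, appears at 8 Hz.
40 Hz > fs/2 = 28 Hz, folds to fs − 40 Hz = 16 Hz.
24 Hz ≤ fs/2 = 28 Hz, passes unchanged.
104 Hz mod fs = 48 Hz.
48 Hz > fs/2 = 28 Hz, folds to fs − 48 Hz = 8 Hz.
188 Hz mod fs = 20 Hz.
20 Hz ≤ fs/2 = 28 Hz, appears at 20 Hz.
104 Hz and 176 Hz both map to 8 Hz.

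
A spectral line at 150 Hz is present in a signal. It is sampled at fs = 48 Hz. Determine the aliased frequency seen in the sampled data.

150 Hz mod fs = 6 Hz.
6 Hz ≤ fs/2 = 24 Hz, appears at 6 Hz.

6 Hz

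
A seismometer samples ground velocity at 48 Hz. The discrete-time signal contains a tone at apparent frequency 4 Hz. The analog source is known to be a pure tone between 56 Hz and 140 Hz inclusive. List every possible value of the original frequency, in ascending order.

Frequencies that alias to 4 Hz are k·fs ± 4 Hz for integer k ≥ 0.
k=0: 4 Hz.
k=1: 44 Hz, 52 Hz.
k=2: 92 Hz, 100 Hz.
k=3: 140 Hz, 148 Hz.
k=4: 188 Hz, 196 Hz.
Within [56 Hz, 140 Hz]: 92 Hz, 100 Hz, 140 Hz.

92 Hz, 100 Hz, 140 Hz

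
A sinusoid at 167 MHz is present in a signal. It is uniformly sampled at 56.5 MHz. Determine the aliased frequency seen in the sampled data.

167 MHz mod fs = 54 MHz.
54 MHz > fs/2 = 28.25 MHz, folds to fs − 54 MHz = 2.5 MHz.

2.5 MHz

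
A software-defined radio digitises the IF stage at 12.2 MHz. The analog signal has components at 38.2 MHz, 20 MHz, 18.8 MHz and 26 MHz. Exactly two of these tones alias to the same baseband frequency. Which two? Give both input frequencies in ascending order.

fs/2 = 6.1 MHz.
38.2 MHz mod fs = 1.6 MHz.
1.6 MHz ≤ fs/2 = 6.1 MHz, appears at 1.6 MHz.
20 MHz mod fs = 7.8 MHz.
7.8 MHz > fs/2 = 6.1 MHz, folds to fs − 7.8 MHz = 4.4 MHz.
18.8 MHz mod fs = 6.6 MHz.
6.6 MHz > fs/2 = 6.1 MHz, folds to fs − 6.6 MHz = 5.6 MHz.
26 MHz mod fs = 1.6 MHz.
1.6 MHz ≤ fs/2 = 6.1 MHz, appears at 1.6 MHz.
26 MHz and 38.2 MHz both map to 1.6 MHz.

26 MHz, 38.2 MHz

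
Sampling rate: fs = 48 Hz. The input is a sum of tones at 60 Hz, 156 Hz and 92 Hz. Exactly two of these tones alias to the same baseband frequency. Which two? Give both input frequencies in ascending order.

fs/2 = 24 Hz.
60 Hz mod fs = 12 Hz.
12 Hz ≤ fs/2 = 24 Hz, appears at 12 Hz.
156 Hz mod fs = 12 Hz.
12 Hz ≤ fs/2 = 24 Hz, appears at 12 Hz.
92 Hz mod fs = 44 Hz.
44 Hz > fs/2 = 24 Hz, folds to fs − 44 Hz = 4 Hz.
60 Hz and 156 Hz both map to 12 Hz.

60 Hz, 156 Hz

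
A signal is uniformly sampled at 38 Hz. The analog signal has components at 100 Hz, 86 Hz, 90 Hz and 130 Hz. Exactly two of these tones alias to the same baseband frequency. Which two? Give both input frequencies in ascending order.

fs/2 = 19 Hz.
100 Hz mod fs = 24 Hz.
24 Hz > fs/2 = 19 Hz, folds to fs − 24 Hz = 14 Hz.
86 Hz mod fs = 10 Hz.
10 Hz ≤ fs/2 = 19 Hz, appears at 10 Hz.
90 Hz mod fs = 14 Hz.
14 Hz ≤ fs/2 = 19 Hz, appears at 14 Hz.
130 Hz mod fs = 16 Hz.
16 Hz ≤ fs/2 = 19 Hz, appears at 16 Hz.
90 Hz and 100 Hz both map to 14 Hz.

90 Hz, 100 Hz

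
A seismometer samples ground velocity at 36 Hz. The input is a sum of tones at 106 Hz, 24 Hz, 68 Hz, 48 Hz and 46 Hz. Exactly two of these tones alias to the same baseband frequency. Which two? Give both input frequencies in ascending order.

24 Hz, 48 Hz

fs/2 = 18 Hz.
106 Hz mod fs = 34 Hz.
34 Hz > fs/2 = 18 Hz, folds to fs − 34 Hz = 2 Hz.
24 Hz > fs/2 = 18 Hz, folds to fs − 24 Hz = 12 Hz.
68 Hz mod fs = 32 Hz.
32 Hz > fs/2 = 18 Hz, folds to fs − 32 Hz = 4 Hz.
48 Hz mod fs = 12 Hz.
12 Hz ≤ fs/2 = 18 Hz, appears at 12 Hz.
46 Hz mod fs = 10 Hz.
10 Hz ≤ fs/2 = 18 Hz, appears at 10 Hz.
24 Hz and 48 Hz both map to 12 Hz.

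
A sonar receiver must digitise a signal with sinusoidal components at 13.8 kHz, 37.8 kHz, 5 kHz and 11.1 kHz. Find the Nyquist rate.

75.6 kHz

Highest-frequency component: 37.8 kHz.
Nyquist rate = 2 × 37.8 kHz = 75.6 kHz.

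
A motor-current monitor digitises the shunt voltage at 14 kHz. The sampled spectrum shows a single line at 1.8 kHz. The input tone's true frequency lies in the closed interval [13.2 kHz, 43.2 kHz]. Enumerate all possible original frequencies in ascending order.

Frequencies that alias to 1.8 kHz are k·fs ± 1.8 kHz for integer k ≥ 0.
k=0: 1.8 kHz.
k=1: 12.2 kHz, 15.8 kHz.
k=2: 26.2 kHz, 29.8 kHz.
k=3: 40.2 kHz, 43.8 kHz.
k=4: 54.2 kHz, 57.8 kHz.
Within [13.2 kHz, 43.2 kHz]: 15.8 kHz, 26.2 kHz, 29.8 kHz, 40.2 kHz.

15.8 kHz, 26.2 kHz, 29.8 kHz, 40.2 kHz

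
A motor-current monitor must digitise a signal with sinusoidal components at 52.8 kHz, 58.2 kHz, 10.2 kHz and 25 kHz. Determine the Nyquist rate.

116.4 kHz

Highest-frequency component: 58.2 kHz.
Nyquist rate = 2 × 58.2 kHz = 116.4 kHz.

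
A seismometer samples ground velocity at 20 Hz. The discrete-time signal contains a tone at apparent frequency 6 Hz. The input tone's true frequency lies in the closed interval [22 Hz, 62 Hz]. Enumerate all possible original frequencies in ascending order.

26 Hz, 34 Hz, 46 Hz, 54 Hz

Frequencies that alias to 6 Hz are k·fs ± 6 Hz for integer k ≥ 0.
k=0: 6 Hz.
k=1: 14 Hz, 26 Hz.
k=2: 34 Hz, 46 Hz.
k=3: 54 Hz, 66 Hz.
k=4: 74 Hz, 86 Hz.
Within [22 Hz, 62 Hz]: 26 Hz, 34 Hz, 46 Hz, 54 Hz.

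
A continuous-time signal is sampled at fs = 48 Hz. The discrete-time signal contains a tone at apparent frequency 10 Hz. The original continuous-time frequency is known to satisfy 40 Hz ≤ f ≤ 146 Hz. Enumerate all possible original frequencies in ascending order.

Frequencies that alias to 10 Hz are k·fs ± 10 Hz for integer k ≥ 0.
k=0: 10 Hz.
k=1: 38 Hz, 58 Hz.
k=2: 86 Hz, 106 Hz.
k=3: 134 Hz, 154 Hz.
k=4: 182 Hz, 202 Hz.
Within [40 Hz, 146 Hz]: 58 Hz, 86 Hz, 106 Hz, 134 Hz.

58 Hz, 86 Hz, 106 Hz, 134 Hz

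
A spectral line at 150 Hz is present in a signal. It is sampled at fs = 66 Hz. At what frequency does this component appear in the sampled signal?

150 Hz mod fs = 18 Hz.
18 Hz ≤ fs/2 = 33 Hz, appears at 18 Hz.

18 Hz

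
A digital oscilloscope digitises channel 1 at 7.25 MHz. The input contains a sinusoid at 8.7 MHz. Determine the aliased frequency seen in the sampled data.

8.7 MHz mod fs = 1.45 MHz.
1.45 MHz ≤ fs/2 = 3.625 MHz, appears at 1.45 MHz.

1.45 MHz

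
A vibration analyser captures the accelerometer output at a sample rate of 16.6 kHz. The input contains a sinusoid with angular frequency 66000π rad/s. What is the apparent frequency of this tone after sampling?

ω = 66000π rad/s → f = ω/(2π) = 33000 Hz = 33 kHz.
33 kHz mod fs = 16.4 kHz.
16.4 kHz > fs/2 = 8.3 kHz, folds to fs − 16.4 kHz = 0.2 kHz.

0.2 kHz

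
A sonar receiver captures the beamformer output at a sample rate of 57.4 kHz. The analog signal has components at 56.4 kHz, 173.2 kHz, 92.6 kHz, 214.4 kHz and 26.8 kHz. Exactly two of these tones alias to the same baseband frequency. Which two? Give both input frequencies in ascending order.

56.4 kHz, 173.2 kHz

fs/2 = 28.7 kHz.
56.4 kHz > fs/2 = 28.7 kHz, folds to fs − 56.4 kHz = 1 kHz.
173.2 kHz mod fs = 1 kHz.
1 kHz ≤ fs/2 = 28.7 kHz, appears at 1 kHz.
92.6 kHz mod fs = 35.2 kHz.
35.2 kHz > fs/2 = 28.7 kHz, folds to fs − 35.2 kHz = 22.2 kHz.
214.4 kHz mod fs = 42.2 kHz.
42.2 kHz > fs/2 = 28.7 kHz, folds to fs − 42.2 kHz = 15.2 kHz.
26.8 kHz ≤ fs/2 = 28.7 kHz, passes unchanged.
56.4 kHz and 173.2 kHz both map to 1 kHz.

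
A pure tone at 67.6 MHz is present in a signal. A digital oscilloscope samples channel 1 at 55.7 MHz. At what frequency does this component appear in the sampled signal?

11.9 MHz

67.6 MHz mod fs = 11.9 MHz.
11.9 MHz ≤ fs/2 = 27.85 MHz, appears at 11.9 MHz.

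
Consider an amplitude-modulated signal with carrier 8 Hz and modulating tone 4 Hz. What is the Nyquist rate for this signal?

24 Hz

AM sidebands sit at fc ± fm = 4 Hz and 12 Hz.
Highest-frequency component: 12 Hz.
Nyquist rate = 2 × 12 Hz = 24 Hz.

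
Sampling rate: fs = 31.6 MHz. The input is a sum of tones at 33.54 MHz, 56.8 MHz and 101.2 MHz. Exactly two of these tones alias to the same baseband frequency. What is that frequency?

fs/2 = 15.8 MHz.
33.54 MHz mod fs = 1.94 MHz.
1.94 MHz ≤ fs/2 = 15.8 MHz, appears at 1.94 MHz.
56.8 MHz mod fs = 25.2 MHz.
25.2 MHz > fs/2 = 15.8 MHz, folds to fs − 25.2 MHz = 6.4 MHz.
101.2 MHz mod fs = 6.4 MHz.
6.4 MHz ≤ fs/2 = 15.8 MHz, appears at 6.4 MHz.
56.8 MHz and 101.2 MHz both map to 6.4 MHz.

6.4 MHz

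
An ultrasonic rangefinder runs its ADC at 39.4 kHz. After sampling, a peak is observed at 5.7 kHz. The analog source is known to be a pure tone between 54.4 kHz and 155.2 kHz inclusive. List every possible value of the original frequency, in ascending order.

Frequencies that alias to 5.7 kHz are k·fs ± 5.7 kHz for integer k ≥ 0.
k=0: 5.7 kHz.
k=1: 33.7 kHz, 45.1 kHz.
k=2: 73.1 kHz, 84.5 kHz.
k=3: 112.5 kHz, 123.9 kHz.
k=4: 151.9 kHz, 163.3 kHz.
k=5: 191.3 kHz, 202.7 kHz.
Within [54.4 kHz, 155.2 kHz]: 73.1 kHz, 84.5 kHz, 112.5 kHz, 123.9 kHz, 151.9 kHz.

73.1 kHz, 84.5 kHz, 112.5 kHz, 123.9 kHz, 151.9 kHz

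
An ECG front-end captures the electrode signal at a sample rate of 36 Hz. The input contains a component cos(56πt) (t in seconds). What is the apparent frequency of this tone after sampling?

8 Hz

ω = 56π rad/s → f = ω/(2π) = 28 Hz.
28 Hz > fs/2 = 18 Hz, folds to fs − 28 Hz = 8 Hz.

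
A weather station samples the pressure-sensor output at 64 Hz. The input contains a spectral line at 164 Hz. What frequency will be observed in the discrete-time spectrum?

28 Hz

164 Hz mod fs = 36 Hz.
36 Hz > fs/2 = 32 Hz, folds to fs − 36 Hz = 28 Hz.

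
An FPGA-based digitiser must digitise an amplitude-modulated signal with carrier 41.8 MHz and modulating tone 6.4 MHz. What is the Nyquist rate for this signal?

AM sidebands sit at fc ± fm = 35.4 MHz and 48.2 MHz.
Highest-frequency component: 48.2 MHz.
Nyquist rate = 2 × 48.2 MHz = 96.4 MHz.

96.4 MHz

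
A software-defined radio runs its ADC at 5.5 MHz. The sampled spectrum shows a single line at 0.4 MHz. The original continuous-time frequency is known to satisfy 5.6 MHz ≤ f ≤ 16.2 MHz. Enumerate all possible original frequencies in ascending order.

Frequencies that alias to 0.4 MHz are k·fs ± 0.4 MHz for integer k ≥ 0.
k=0: 0.4 MHz.
k=1: 5.1 MHz, 5.9 MHz.
k=2: 10.6 MHz, 11.4 MHz.
k=3: 16.1 MHz, 16.9 MHz.
k=4: 21.6 MHz, 22.4 MHz.
Within [5.6 MHz, 16.2 MHz]: 5.9 MHz, 10.6 MHz, 11.4 MHz, 16.1 MHz.

5.9 MHz, 10.6 MHz, 11.4 MHz, 16.1 MHz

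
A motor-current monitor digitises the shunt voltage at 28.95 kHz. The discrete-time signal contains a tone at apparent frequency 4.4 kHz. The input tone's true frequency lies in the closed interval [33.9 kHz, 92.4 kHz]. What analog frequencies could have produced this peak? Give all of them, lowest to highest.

53.5 kHz, 62.3 kHz, 82.45 kHz, 91.25 kHz

Frequencies that alias to 4.4 kHz are k·fs ± 4.4 kHz for integer k ≥ 0.
k=0: 4.4 kHz.
k=1: 24.55 kHz, 33.35 kHz.
k=2: 53.5 kHz, 62.3 kHz.
k=3: 82.45 kHz, 91.25 kHz.
k=4: 111.4 kHz, 120.2 kHz.
Within [33.9 kHz, 92.4 kHz]: 53.5 kHz, 62.3 kHz, 82.45 kHz, 91.25 kHz.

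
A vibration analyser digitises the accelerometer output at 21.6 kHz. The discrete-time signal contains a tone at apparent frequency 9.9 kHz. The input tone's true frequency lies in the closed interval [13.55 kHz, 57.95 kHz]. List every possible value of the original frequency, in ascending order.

Frequencies that alias to 9.9 kHz are k·fs ± 9.9 kHz for integer k ≥ 0.
k=0: 9.9 kHz.
k=1: 11.7 kHz, 31.5 kHz.
k=2: 33.3 kHz, 53.1 kHz.
k=3: 54.9 kHz, 74.7 kHz.
k=4: 76.5 kHz, 96.3 kHz.
Within [13.55 kHz, 57.95 kHz]: 31.5 kHz, 33.3 kHz, 53.1 kHz, 54.9 kHz.

31.5 kHz, 33.3 kHz, 53.1 kHz, 54.9 kHz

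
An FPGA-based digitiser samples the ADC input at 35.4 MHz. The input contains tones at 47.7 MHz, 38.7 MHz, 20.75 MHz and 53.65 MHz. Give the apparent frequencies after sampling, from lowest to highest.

fs/2 = 17.7 MHz.
47.7 MHz mod fs = 12.3 MHz.
12.3 MHz ≤ fs/2 = 17.7 MHz, appears at 12.3 MHz.
38.7 MHz mod fs = 3.3 MHz.
3.3 MHz ≤ fs/2 = 17.7 MHz, appears at 3.3 MHz.
20.75 MHz > fs/2 = 17.7 MHz, folds to fs − 20.75 MHz = 14.65 MHz.
53.65 MHz mod fs = 18.25 MHz.
18.25 MHz > fs/2 = 17.7 MHz, folds to fs − 18.25 MHz = 17.15 MHz.
Distinct values: {3.3 MHz, 12.3 MHz, 14.65 MHz, 17.15 MHz}.

3.3 MHz, 12.3 MHz, 14.65 MHz, 17.15 MHz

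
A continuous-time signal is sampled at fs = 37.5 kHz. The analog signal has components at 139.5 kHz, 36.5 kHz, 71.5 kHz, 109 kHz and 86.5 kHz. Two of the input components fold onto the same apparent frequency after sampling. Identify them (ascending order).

71.5 kHz, 109 kHz

fs/2 = 18.75 kHz.
139.5 kHz mod fs = 27 kHz.
27 kHz > fs/2 = 18.75 kHz, folds to fs − 27 kHz = 10.5 kHz.
36.5 kHz > fs/2 = 18.75 kHz, folds to fs − 36.5 kHz = 1 kHz.
71.5 kHz mod fs = 34 kHz.
34 kHz > fs/2 = 18.75 kHz, folds to fs − 34 kHz = 3.5 kHz.
109 kHz mod fs = 34 kHz.
34 kHz > fs/2 = 18.75 kHz, folds to fs − 34 kHz = 3.5 kHz.
86.5 kHz mod fs = 11.5 kHz.
11.5 kHz ≤ fs/2 = 18.75 kHz, appears at 11.5 kHz.
71.5 kHz and 109 kHz both map to 3.5 kHz.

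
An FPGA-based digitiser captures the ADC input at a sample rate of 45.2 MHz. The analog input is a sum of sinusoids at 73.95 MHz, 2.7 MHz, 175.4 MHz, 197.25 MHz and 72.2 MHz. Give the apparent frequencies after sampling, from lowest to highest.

fs/2 = 22.6 MHz.
73.95 MHz mod fs = 28.75 MHz.
28.75 MHz > fs/2 = 22.6 MHz, folds to fs − 28.75 MHz = 16.45 MHz.
2.7 MHz ≤ fs/2 = 22.6 MHz, passes unchanged.
175.4 MHz mod fs = 39.8 MHz.
39.8 MHz > fs/2 = 22.6 MHz, folds to fs − 39.8 MHz = 5.4 MHz.
197.25 MHz mod fs = 16.45 MHz.
16.45 MHz ≤ fs/2 = 22.6 MHz, appears at 16.45 MHz.
72.2 MHz mod fs = 27 MHz.
27 MHz > fs/2 = 22.6 MHz, folds to fs − 27 MHz = 18.2 MHz.
Distinct values: {2.7 MHz, 5.4 MHz, 16.45 MHz, 18.2 MHz}.

2.7 MHz, 5.4 MHz, 16.45 MHz, 18.2 MHz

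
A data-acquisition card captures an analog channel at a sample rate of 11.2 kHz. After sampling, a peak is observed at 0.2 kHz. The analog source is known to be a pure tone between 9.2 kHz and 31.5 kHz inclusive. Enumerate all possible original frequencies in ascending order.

Frequencies that alias to 0.2 kHz are k·fs ± 0.2 kHz for integer k ≥ 0.
k=0: 0.2 kHz.
k=1: 11 kHz, 11.4 kHz.
k=2: 22.2 kHz, 22.6 kHz.
k=3: 33.4 kHz, 33.8 kHz.
Within [9.2 kHz, 31.5 kHz]: 11 kHz, 11.4 kHz, 22.2 kHz, 22.6 kHz.

11 kHz, 11.4 kHz, 22.2 kHz, 22.6 kHz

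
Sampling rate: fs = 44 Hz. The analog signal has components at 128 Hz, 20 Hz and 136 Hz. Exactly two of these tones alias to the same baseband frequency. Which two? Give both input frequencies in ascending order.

128 Hz, 136 Hz

fs/2 = 22 Hz.
128 Hz mod fs = 40 Hz.
40 Hz > fs/2 = 22 Hz, folds to fs − 40 Hz = 4 Hz.
20 Hz ≤ fs/2 = 22 Hz, passes unchanged.
136 Hz mod fs = 4 Hz.
4 Hz ≤ fs/2 = 22 Hz, appears at 4 Hz.
128 Hz and 136 Hz both map to 4 Hz.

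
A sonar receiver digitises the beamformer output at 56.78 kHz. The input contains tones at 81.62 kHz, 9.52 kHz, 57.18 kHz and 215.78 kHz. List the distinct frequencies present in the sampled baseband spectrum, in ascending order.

0.4 kHz, 9.52 kHz, 11.34 kHz, 24.84 kHz

fs/2 = 28.39 kHz.
81.62 kHz mod fs = 24.84 kHz.
24.84 kHz ≤ fs/2 = 28.39 kHz, appears at 24.84 kHz.
9.52 kHz ≤ fs/2 = 28.39 kHz, passes unchanged.
57.18 kHz mod fs = 0.4 kHz.
0.4 kHz ≤ fs/2 = 28.39 kHz, appears at 0.4 kHz.
215.78 kHz mod fs = 45.44 kHz.
45.44 kHz > fs/2 = 28.39 kHz, folds to fs − 45.44 kHz = 11.34 kHz.
Distinct values: {0.4 kHz, 9.52 kHz, 11.34 kHz, 24.84 kHz}.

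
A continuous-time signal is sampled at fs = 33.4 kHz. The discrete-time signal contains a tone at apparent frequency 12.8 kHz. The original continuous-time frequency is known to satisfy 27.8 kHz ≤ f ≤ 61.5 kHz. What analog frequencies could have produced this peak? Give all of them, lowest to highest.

Frequencies that alias to 12.8 kHz are k·fs ± 12.8 kHz for integer k ≥ 0.
k=0: 12.8 kHz.
k=1: 20.6 kHz, 46.2 kHz.
k=2: 54 kHz, 79.6 kHz.
k=3: 87.4 kHz, 113 kHz.
Within [27.8 kHz, 61.5 kHz]: 46.2 kHz, 54 kHz.

46.2 kHz, 54 kHz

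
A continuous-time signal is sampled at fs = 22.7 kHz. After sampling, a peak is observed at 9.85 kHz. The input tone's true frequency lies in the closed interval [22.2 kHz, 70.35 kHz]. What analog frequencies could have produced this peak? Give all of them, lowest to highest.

32.55 kHz, 35.55 kHz, 55.25 kHz, 58.25 kHz

Frequencies that alias to 9.85 kHz are k·fs ± 9.85 kHz for integer k ≥ 0.
k=0: 9.85 kHz.
k=1: 12.85 kHz, 32.55 kHz.
k=2: 35.55 kHz, 55.25 kHz.
k=3: 58.25 kHz, 77.95 kHz.
k=4: 80.95 kHz, 100.65 kHz.
Within [22.2 kHz, 70.35 kHz]: 32.55 kHz, 35.55 kHz, 55.25 kHz, 58.25 kHz.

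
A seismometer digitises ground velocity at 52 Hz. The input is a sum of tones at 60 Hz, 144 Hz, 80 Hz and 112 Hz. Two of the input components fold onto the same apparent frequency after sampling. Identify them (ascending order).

60 Hz, 112 Hz

fs/2 = 26 Hz.
60 Hz mod fs = 8 Hz.
8 Hz ≤ fs/2 = 26 Hz, appears at 8 Hz.
144 Hz mod fs = 40 Hz.
40 Hz > fs/2 = 26 Hz, folds to fs − 40 Hz = 12 Hz.
80 Hz mod fs = 28 Hz.
28 Hz > fs/2 = 26 Hz, folds to fs − 28 Hz = 24 Hz.
112 Hz mod fs = 8 Hz.
8 Hz ≤ fs/2 = 26 Hz, appears at 8 Hz.
60 Hz and 112 Hz both map to 8 Hz.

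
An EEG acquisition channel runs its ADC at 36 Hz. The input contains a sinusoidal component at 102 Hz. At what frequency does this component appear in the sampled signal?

102 Hz mod fs = 30 Hz.
30 Hz > fs/2 = 18 Hz, folds to fs − 30 Hz = 6 Hz.

6 Hz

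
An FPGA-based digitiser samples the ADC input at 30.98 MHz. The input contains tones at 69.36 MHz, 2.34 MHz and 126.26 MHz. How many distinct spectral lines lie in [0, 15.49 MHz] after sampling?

2

fs/2 = 15.49 MHz.
69.36 MHz mod fs = 7.4 MHz.
7.4 MHz ≤ fs/2 = 15.49 MHz, appears at 7.4 MHz.
2.34 MHz ≤ fs/2 = 15.49 MHz, passes unchanged.
126.26 MHz mod fs = 2.34 MHz.
2.34 MHz ≤ fs/2 = 15.49 MHz, appears at 2.34 MHz.
Distinct values: {2.34 MHz, 7.4 MHz} → 2.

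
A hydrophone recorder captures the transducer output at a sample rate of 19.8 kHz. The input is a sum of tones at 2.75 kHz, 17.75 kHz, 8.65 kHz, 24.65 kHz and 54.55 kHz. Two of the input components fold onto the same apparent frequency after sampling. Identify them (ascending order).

24.65 kHz, 54.55 kHz

fs/2 = 9.9 kHz.
2.75 kHz ≤ fs/2 = 9.9 kHz, passes unchanged.
17.75 kHz > fs/2 = 9.9 kHz, folds to fs − 17.75 kHz = 2.05 kHz.
8.65 kHz ≤ fs/2 = 9.9 kHz, passes unchanged.
24.65 kHz mod fs = 4.85 kHz.
4.85 kHz ≤ fs/2 = 9.9 kHz, appears at 4.85 kHz.
54.55 kHz mod fs = 14.95 kHz.
14.95 kHz > fs/2 = 9.9 kHz, folds to fs − 14.95 kHz = 4.85 kHz.
24.65 kHz and 54.55 kHz both map to 4.85 kHz.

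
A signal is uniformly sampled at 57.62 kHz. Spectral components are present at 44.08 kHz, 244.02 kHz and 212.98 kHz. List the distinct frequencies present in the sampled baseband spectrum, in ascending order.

13.54 kHz, 17.5 kHz

fs/2 = 28.81 kHz.
44.08 kHz > fs/2 = 28.81 kHz, folds to fs − 44.08 kHz = 13.54 kHz.
244.02 kHz mod fs = 13.54 kHz.
13.54 kHz ≤ fs/2 = 28.81 kHz, appears at 13.54 kHz.
212.98 kHz mod fs = 40.12 kHz.
40.12 kHz > fs/2 = 28.81 kHz, folds to fs − 40.12 kHz = 17.5 kHz.
Distinct values: {13.54 kHz, 17.5 kHz}.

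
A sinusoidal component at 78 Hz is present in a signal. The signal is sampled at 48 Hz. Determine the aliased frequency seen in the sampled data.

78 Hz mod fs = 30 Hz.
30 Hz > fs/2 = 24 Hz, folds to fs − 30 Hz = 18 Hz.

18 Hz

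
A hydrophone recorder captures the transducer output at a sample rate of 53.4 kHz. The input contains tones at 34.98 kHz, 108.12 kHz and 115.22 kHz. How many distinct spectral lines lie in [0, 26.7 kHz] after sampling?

fs/2 = 26.7 kHz.
34.98 kHz > fs/2 = 26.7 kHz, folds to fs − 34.98 kHz = 18.42 kHz.
108.12 kHz mod fs = 1.32 kHz.
1.32 kHz ≤ fs/2 = 26.7 kHz, appears at 1.32 kHz.
115.22 kHz mod fs = 8.42 kHz.
8.42 kHz ≤ fs/2 = 26.7 kHz, appears at 8.42 kHz.
Distinct values: {1.32 kHz, 8.42 kHz, 18.42 kHz} → 3.

3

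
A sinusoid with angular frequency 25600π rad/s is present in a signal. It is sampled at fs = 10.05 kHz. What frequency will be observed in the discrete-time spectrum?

2.75 kHz

ω = 25600π rad/s → f = ω/(2π) = 12800 Hz = 12.8 kHz.
12.8 kHz mod fs = 2.75 kHz.
2.75 kHz ≤ fs/2 = 5.025 kHz, appears at 2.75 kHz.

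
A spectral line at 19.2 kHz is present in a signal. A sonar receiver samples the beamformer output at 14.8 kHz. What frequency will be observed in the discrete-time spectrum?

4.4 kHz

19.2 kHz mod fs = 4.4 kHz.
4.4 kHz ≤ fs/2 = 7.4 kHz, appears at 4.4 kHz.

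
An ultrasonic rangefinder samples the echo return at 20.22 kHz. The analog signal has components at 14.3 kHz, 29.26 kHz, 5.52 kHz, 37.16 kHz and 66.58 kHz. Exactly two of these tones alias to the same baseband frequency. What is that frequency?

fs/2 = 10.11 kHz.
14.3 kHz > fs/2 = 10.11 kHz, folds to fs − 14.3 kHz = 5.92 kHz.
29.26 kHz mod fs = 9.04 kHz.
9.04 kHz ≤ fs/2 = 10.11 kHz, appears at 9.04 kHz.
5.52 kHz ≤ fs/2 = 10.11 kHz, passes unchanged.
37.16 kHz mod fs = 16.94 kHz.
16.94 kHz > fs/2 = 10.11 kHz, folds to fs − 16.94 kHz = 3.28 kHz.
66.58 kHz mod fs = 5.92 kHz.
5.92 kHz ≤ fs/2 = 10.11 kHz, appears at 5.92 kHz.
14.3 kHz and 66.58 kHz both map to 5.92 kHz.

5.92 kHz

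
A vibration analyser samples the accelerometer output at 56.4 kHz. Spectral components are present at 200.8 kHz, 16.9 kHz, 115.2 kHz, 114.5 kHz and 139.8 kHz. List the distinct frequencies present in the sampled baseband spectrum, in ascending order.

fs/2 = 28.2 kHz.
200.8 kHz mod fs = 31.6 kHz.
31.6 kHz > fs/2 = 28.2 kHz, folds to fs − 31.6 kHz = 24.8 kHz.
16.9 kHz ≤ fs/2 = 28.2 kHz, passes unchanged.
115.2 kHz mod fs = 2.4 kHz.
2.4 kHz ≤ fs/2 = 28.2 kHz, appears at 2.4 kHz.
114.5 kHz mod fs = 1.7 kHz.
1.7 kHz ≤ fs/2 = 28.2 kHz, appears at 1.7 kHz.
139.8 kHz mod fs = 27 kHz.
27 kHz ≤ fs/2 = 28.2 kHz, appears at 27 kHz.
Distinct values: {1.7 kHz, 2.4 kHz, 16.9 kHz, 24.8 kHz, 27 kHz}.

1.7 kHz, 2.4 kHz, 16.9 kHz, 24.8 kHz, 27 kHz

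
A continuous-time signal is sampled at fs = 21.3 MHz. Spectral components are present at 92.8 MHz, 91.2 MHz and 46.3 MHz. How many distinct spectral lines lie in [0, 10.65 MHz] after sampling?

3

fs/2 = 10.65 MHz.
92.8 MHz mod fs = 7.6 MHz.
7.6 MHz ≤ fs/2 = 10.65 MHz, appears at 7.6 MHz.
91.2 MHz mod fs = 6 MHz.
6 MHz ≤ fs/2 = 10.65 MHz, appears at 6 MHz.
46.3 MHz mod fs = 3.7 MHz.
3.7 MHz ≤ fs/2 = 10.65 MHz, appears at 3.7 MHz.
Distinct values: {3.7 MHz, 6 MHz, 7.6 MHz} → 3.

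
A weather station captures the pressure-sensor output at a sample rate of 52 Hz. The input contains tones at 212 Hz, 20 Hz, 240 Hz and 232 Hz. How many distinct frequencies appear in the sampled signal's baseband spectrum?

3

fs/2 = 26 Hz.
212 Hz mod fs = 4 Hz.
4 Hz ≤ fs/2 = 26 Hz, appears at 4 Hz.
20 Hz ≤ fs/2 = 26 Hz, passes unchanged.
240 Hz mod fs = 32 Hz.
32 Hz > fs/2 = 26 Hz, folds to fs − 32 Hz = 20 Hz.
232 Hz mod fs = 24 Hz.
24 Hz ≤ fs/2 = 26 Hz, appears at 24 Hz.
Distinct values: {4 Hz, 20 Hz, 24 Hz} → 3.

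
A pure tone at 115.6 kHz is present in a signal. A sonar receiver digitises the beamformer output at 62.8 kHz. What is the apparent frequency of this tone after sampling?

10 kHz

115.6 kHz mod fs = 52.8 kHz.
52.8 kHz > fs/2 = 31.4 kHz, folds to fs − 52.8 kHz = 10 kHz.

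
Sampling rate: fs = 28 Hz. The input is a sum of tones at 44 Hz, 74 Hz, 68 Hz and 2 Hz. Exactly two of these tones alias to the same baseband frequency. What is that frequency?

12 Hz

fs/2 = 14 Hz.
44 Hz mod fs = 16 Hz.
16 Hz > fs/2 = 14 Hz, folds to fs − 16 Hz = 12 Hz.
74 Hz mod fs = 18 Hz.
18 Hz > fs/2 = 14 Hz, folds to fs − 18 Hz = 10 Hz.
68 Hz mod fs = 12 Hz.
12 Hz ≤ fs/2 = 14 Hz, appears at 12 Hz.
2 Hz ≤ fs/2 = 14 Hz, passes unchanged.
44 Hz and 68 Hz both map to 12 Hz.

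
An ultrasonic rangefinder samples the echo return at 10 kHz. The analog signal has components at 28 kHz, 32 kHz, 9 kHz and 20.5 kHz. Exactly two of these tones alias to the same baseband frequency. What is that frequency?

fs/2 = 5 kHz.
28 kHz mod fs = 8 kHz.
8 kHz > fs/2 = 5 kHz, folds to fs − 8 kHz = 2 kHz.
32 kHz mod fs = 2 kHz.
2 kHz ≤ fs/2 = 5 kHz, appears at 2 kHz.
9 kHz > fs/2 = 5 kHz, folds to fs − 9 kHz = 1 kHz.
20.5 kHz mod fs = 0.5 kHz.
0.5 kHz ≤ fs/2 = 5 kHz, appears at 0.5 kHz.
28 kHz and 32 kHz both map to 2 kHz.

2 kHz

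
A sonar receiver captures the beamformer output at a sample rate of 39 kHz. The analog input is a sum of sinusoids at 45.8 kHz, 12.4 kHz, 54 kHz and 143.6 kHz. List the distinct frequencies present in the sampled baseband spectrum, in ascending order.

fs/2 = 19.5 kHz.
45.8 kHz mod fs = 6.8 kHz.
6.8 kHz ≤ fs/2 = 19.5 kHz, appears at 6.8 kHz.
12.4 kHz ≤ fs/2 = 19.5 kHz, passes unchanged.
54 kHz mod fs = 15 kHz.
15 kHz ≤ fs/2 = 19.5 kHz, appears at 15 kHz.
143.6 kHz mod fs = 26.6 kHz.
26.6 kHz > fs/2 = 19.5 kHz, folds to fs − 26.6 kHz = 12.4 kHz.
Distinct values: {6.8 kHz, 12.4 kHz, 15 kHz}.

6.8 kHz, 12.4 kHz, 15 kHz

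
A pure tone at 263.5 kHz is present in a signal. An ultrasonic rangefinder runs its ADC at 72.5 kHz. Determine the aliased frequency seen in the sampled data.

263.5 kHz mod fs = 46 kHz.
46 kHz > fs/2 = 36.25 kHz, folds to fs − 46 kHz = 26.5 kHz.

26.5 kHz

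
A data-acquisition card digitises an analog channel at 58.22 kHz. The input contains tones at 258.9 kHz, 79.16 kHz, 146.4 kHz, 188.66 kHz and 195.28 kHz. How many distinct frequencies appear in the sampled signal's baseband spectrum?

fs/2 = 29.11 kHz.
258.9 kHz mod fs = 26.02 kHz.
26.02 kHz ≤ fs/2 = 29.11 kHz, appears at 26.02 kHz.
79.16 kHz mod fs = 20.94 kHz.
20.94 kHz ≤ fs/2 = 29.11 kHz, appears at 20.94 kHz.
146.4 kHz mod fs = 29.96 kHz.
29.96 kHz > fs/2 = 29.11 kHz, folds to fs − 29.96 kHz = 28.26 kHz.
188.66 kHz mod fs = 14 kHz.
14 kHz ≤ fs/2 = 29.11 kHz, appears at 14 kHz.
195.28 kHz mod fs = 20.62 kHz.
20.62 kHz ≤ fs/2 = 29.11 kHz, appears at 20.62 kHz.
Distinct values: {14 kHz, 20.62 kHz, 20.94 kHz, 26.02 kHz, 28.26 kHz} → 5.

5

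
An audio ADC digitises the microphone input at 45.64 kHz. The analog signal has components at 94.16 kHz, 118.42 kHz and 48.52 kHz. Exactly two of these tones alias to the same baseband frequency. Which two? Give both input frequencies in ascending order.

48.52 kHz, 94.16 kHz

fs/2 = 22.82 kHz.
94.16 kHz mod fs = 2.88 kHz.
2.88 kHz ≤ fs/2 = 22.82 kHz, appears at 2.88 kHz.
118.42 kHz mod fs = 27.14 kHz.
27.14 kHz > fs/2 = 22.82 kHz, folds to fs − 27.14 kHz = 18.5 kHz.
48.52 kHz mod fs = 2.88 kHz.
2.88 kHz ≤ fs/2 = 22.82 kHz, appears at 2.88 kHz.
48.52 kHz and 94.16 kHz both map to 2.88 kHz.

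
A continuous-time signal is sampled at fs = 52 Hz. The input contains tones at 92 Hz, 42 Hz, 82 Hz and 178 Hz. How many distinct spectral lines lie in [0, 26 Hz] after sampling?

fs/2 = 26 Hz.
92 Hz mod fs = 40 Hz.
40 Hz > fs/2 = 26 Hz, folds to fs − 40 Hz = 12 Hz.
42 Hz > fs/2 = 26 Hz, folds to fs − 42 Hz = 10 Hz.
82 Hz mod fs = 30 Hz.
30 Hz > fs/2 = 26 Hz, folds to fs − 30 Hz = 22 Hz.
178 Hz mod fs = 22 Hz.
22 Hz ≤ fs/2 = 26 Hz, appears at 22 Hz.
Distinct values: {10 Hz, 12 Hz, 22 Hz} → 3.

3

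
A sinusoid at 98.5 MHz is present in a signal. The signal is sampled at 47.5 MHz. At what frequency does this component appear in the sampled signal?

3.5 MHz

98.5 MHz mod fs = 3.5 MHz.
3.5 MHz ≤ fs/2 = 23.75 MHz, appears at 3.5 MHz.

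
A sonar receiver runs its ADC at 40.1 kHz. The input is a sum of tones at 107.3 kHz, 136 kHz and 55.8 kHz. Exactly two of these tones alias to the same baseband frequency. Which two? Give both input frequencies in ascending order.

fs/2 = 20.05 kHz.
107.3 kHz mod fs = 27.1 kHz.
27.1 kHz > fs/2 = 20.05 kHz, folds to fs − 27.1 kHz = 13 kHz.
136 kHz mod fs = 15.7 kHz.
15.7 kHz ≤ fs/2 = 20.05 kHz, appears at 15.7 kHz.
55.8 kHz mod fs = 15.7 kHz.
15.7 kHz ≤ fs/2 = 20.05 kHz, appears at 15.7 kHz.
55.8 kHz and 136 kHz both map to 15.7 kHz.

55.8 kHz, 136 kHz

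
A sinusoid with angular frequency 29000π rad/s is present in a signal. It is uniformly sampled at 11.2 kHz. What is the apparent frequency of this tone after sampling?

ω = 29000π rad/s → f = ω/(2π) = 14500 Hz = 14.5 kHz.
14.5 kHz mod fs = 3.3 kHz.
3.3 kHz ≤ fs/2 = 5.6 kHz, appears at 3.3 kHz.

3.3 kHz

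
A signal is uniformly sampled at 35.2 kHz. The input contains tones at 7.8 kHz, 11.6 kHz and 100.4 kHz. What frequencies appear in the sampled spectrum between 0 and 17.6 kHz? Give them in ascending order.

5.2 kHz, 7.8 kHz, 11.6 kHz

fs/2 = 17.6 kHz.
7.8 kHz ≤ fs/2 = 17.6 kHz, passes unchanged.
11.6 kHz ≤ fs/2 = 17.6 kHz, passes unchanged.
100.4 kHz mod fs = 30 kHz.
30 kHz > fs/2 = 17.6 kHz, folds to fs − 30 kHz = 5.2 kHz.
Distinct values: {5.2 kHz, 7.8 kHz, 11.6 kHz}.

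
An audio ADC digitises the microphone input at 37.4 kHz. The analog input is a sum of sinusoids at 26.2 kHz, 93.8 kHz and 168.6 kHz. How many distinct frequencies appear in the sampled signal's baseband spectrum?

fs/2 = 18.7 kHz.
26.2 kHz > fs/2 = 18.7 kHz, folds to fs − 26.2 kHz = 11.2 kHz.
93.8 kHz mod fs = 19 kHz.
19 kHz > fs/2 = 18.7 kHz, folds to fs − 19 kHz = 18.4 kHz.
168.6 kHz mod fs = 19 kHz.
19 kHz > fs/2 = 18.7 kHz, folds to fs − 19 kHz = 18.4 kHz.
Distinct values: {11.2 kHz, 18.4 kHz} → 2.

2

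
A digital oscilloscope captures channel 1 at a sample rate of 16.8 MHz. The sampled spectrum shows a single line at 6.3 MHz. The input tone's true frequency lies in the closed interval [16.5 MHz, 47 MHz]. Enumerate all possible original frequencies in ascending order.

Frequencies that alias to 6.3 MHz are k·fs ± 6.3 MHz for integer k ≥ 0.
k=0: 6.3 MHz.
k=1: 10.5 MHz, 23.1 MHz.
k=2: 27.3 MHz, 39.9 MHz.
k=3: 44.1 MHz, 56.7 MHz.
k=4: 60.9 MHz, 73.5 MHz.
Within [16.5 MHz, 47 MHz]: 23.1 MHz, 27.3 MHz, 39.9 MHz, 44.1 MHz.

23.1 MHz, 27.3 MHz, 39.9 MHz, 44.1 MHz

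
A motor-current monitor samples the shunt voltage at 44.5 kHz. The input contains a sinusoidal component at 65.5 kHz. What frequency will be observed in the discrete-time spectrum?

65.5 kHz mod fs = 21 kHz.
21 kHz ≤ fs/2 = 22.25 kHz, appears at 21 kHz.

21 kHz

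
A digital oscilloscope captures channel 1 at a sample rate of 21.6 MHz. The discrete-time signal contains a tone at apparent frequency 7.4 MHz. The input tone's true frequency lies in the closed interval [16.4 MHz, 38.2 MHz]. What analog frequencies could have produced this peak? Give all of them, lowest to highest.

Frequencies that alias to 7.4 MHz are k·fs ± 7.4 MHz for integer k ≥ 0.
k=0: 7.4 MHz.
k=1: 14.2 MHz, 29 MHz.
k=2: 35.8 MHz, 50.6 MHz.
k=3: 57.4 MHz, 72.2 MHz.
Within [16.4 MHz, 38.2 MHz]: 29 MHz, 35.8 MHz.

29 MHz, 35.8 MHz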